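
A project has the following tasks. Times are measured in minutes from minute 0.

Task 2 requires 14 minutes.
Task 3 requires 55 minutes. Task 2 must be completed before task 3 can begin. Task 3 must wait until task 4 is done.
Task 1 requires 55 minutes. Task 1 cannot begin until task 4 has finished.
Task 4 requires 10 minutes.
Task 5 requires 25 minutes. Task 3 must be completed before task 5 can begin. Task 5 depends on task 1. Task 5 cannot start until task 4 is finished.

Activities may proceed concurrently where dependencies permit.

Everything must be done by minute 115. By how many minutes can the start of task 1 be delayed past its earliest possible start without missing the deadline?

25

Task 4 can start immediately at minute 0; it finishes at minute 10.
Task 1 waits on task 4 (finishes minute 10), so it starts at minute 10 and finishes at 10 + 55 = minute 65.

Working backward from the deadline:
To finish by minute 115, task 5 (duration 25) must start no later than minute 90.
Task 1 must finish before task 5 (must start by minute 90). With a 55-minute duration, task 1 must start by 90 − 55 = minute 35.
So task 1 can start as early as minute 10 and as late as minute 35, giving 35 − 10 = 25 minutes of slack.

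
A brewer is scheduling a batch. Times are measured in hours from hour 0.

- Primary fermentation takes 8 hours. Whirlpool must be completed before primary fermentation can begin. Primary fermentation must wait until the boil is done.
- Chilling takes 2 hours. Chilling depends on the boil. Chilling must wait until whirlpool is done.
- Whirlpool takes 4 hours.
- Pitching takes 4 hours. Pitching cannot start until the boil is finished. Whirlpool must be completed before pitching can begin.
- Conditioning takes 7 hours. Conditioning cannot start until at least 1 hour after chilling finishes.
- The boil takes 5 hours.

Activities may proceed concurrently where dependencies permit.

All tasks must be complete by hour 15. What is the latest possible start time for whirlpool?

1

Nothing follows conditioning; the deadline of hour 15 is its only limit. It must start by 15 − 7 = hour 8.
Chilling has to be done before conditioning (must start by hour 8, minus 1-hour gap → hour 7). That means finishing by hour 7, i.e. starting by 7 − 2 = hour 5.
Nothing follows pitching; the deadline of hour 15 is its only limit. It must start by 15 − 4 = hour 11.
To finish by hour 15, primary fermentation (duration 8) must start no later than hour 7.
Whirlpool feeds chilling (must start by hour 5); pitching (must start by hour 11); primary fermentation (must start by hour 7). Taking the minimum, whirlpool must finish by hour 5 and start by 5 − 4 = hour 1.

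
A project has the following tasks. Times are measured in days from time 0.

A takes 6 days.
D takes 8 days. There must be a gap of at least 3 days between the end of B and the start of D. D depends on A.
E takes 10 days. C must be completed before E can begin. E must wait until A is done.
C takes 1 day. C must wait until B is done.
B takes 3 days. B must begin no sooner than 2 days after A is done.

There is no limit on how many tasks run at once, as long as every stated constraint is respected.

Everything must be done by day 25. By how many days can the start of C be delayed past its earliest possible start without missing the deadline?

A has no prerequisites, so it starts at day 0 and finishes at day 6.
B cannot begin until A (finishes day 6, plus 2-day gap → day 8). It runs from day 8 to 8 + 3 = day 11.
After B (finishes day 11), C can start at day 11 and finishes at day 12.

Working backward from the deadline:
E has no dependents, so it just needs to finish by day 25. Starting by 25 − 10 = day 15 achieves that.
C feeds into E (must start by day 15); so C must finish by day 15 and therefore start by day 14.
So C can start as early as day 11 and as late as day 14, giving 14 − 11 = 3 days of slack.

3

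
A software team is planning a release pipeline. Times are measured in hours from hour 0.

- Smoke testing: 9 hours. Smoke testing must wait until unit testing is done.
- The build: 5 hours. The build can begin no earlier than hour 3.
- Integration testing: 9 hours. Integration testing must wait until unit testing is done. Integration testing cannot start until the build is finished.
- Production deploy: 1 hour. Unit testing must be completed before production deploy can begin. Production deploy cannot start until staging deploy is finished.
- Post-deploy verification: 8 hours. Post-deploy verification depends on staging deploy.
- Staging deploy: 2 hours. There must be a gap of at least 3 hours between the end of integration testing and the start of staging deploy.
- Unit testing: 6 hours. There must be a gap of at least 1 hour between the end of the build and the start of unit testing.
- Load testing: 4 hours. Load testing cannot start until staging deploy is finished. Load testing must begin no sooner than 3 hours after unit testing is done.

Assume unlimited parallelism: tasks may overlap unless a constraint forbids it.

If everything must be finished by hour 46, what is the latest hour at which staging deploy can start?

36

Load testing must finish by hour 46; it takes 4 hours, so it must start by 46 − 4 = hour 42.
Nothing follows production deploy; the deadline of hour 46 is its only limit. It must start by 46 − 1 = hour 45.
Nothing follows post-deploy verification; the deadline of hour 46 is its only limit. It must start by 46 − 8 = hour 38.
Staging deploy feeds load testing (must start by hour 42); production deploy (must start by hour 45); post-deploy verification (must start by hour 38). Taking the minimum, staging deploy must finish by hour 38 and start by 38 − 2 = hour 36.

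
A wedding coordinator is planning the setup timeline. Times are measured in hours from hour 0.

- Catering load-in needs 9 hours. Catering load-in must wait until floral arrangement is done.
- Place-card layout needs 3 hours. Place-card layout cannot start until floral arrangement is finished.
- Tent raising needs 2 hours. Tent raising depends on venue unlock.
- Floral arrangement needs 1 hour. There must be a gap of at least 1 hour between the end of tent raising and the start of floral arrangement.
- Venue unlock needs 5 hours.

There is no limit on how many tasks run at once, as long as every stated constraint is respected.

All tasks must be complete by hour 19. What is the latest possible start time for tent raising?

Catering load-in must finish by hour 19; it takes 9 hours, so it must start by 19 − 9 = hour 10.
To finish by hour 19, place-card layout (duration 3) must start no later than hour 16.
Floral arrangement must finish in time for catering load-in (must start by hour 10); place-card layout (must start by hour 16). The tightest is hour 10, so floral arrangement must start by 10 − 1 = hour 9.
Tent raising has to be done before floral arrangement (must start by hour 9, minus 1-hour gap → hour 8). That means finishing by hour 8, i.e. starting by 8 − 2 = hour 6.

6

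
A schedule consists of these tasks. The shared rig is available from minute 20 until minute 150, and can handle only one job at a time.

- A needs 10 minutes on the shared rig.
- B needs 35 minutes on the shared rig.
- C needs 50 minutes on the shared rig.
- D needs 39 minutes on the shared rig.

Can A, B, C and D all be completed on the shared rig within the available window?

No

The shared rig window is 150 − 20 = 130 minutes.
Running back to back, the jobs need 10 + 35 + 50 + 39 = 134 minutes on the shared rig.
Since 134 > 130, they cannot all fit.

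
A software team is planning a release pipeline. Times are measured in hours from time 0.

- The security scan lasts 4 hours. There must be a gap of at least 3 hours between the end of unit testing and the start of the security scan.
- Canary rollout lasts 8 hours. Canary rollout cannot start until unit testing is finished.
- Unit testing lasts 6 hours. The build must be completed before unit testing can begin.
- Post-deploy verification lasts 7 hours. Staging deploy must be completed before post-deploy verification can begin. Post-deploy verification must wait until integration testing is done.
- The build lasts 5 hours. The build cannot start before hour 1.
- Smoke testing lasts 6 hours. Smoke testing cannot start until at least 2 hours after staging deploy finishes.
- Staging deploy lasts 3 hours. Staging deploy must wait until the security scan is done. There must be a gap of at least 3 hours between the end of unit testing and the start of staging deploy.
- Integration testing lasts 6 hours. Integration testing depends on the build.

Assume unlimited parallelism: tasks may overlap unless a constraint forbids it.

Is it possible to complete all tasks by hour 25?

No

The build waits on its own release at hour 1, so it starts at hour 1 and finishes at 1 + 5 = hour 6.
Integration testing waits on the build (finishes hour 6), so it starts at hour 6 and finishes at 6 + 6 = hour 12.
Unit testing waits on the build (finishes hour 6), so it starts at hour 6 and finishes at 6 + 6 = hour 12.
Canary rollout cannot begin until unit testing (finishes hour 12). It runs from hour 12 to 12 + 8 = hour 20.
After unit testing (finishes hour 12, plus 3-hour gap → hour 15), the security scan can start at hour 15 and finishes at hour 19.
For staging deploy: the security scan (finishes hour 19); unit testing (finishes hour 12, plus 3-hour gap → hour 15). Taking the maximum gives a start of hour 19, and it finishes at 19 + 3 = hour 22.
For post-deploy verification: staging deploy (finishes hour 22); integration testing (finishes hour 12). Taking the maximum gives a start of hour 22, and it finishes at 22 + 7 = hour 29.
Smoke testing cannot begin until staging deploy (finishes hour 22, plus 2-hour gap → hour 24). It runs from hour 24 to 24 + 6 = hour 30.
The earliest everything can be done is hour 30, which is after the deadline of 25, so it is not possible.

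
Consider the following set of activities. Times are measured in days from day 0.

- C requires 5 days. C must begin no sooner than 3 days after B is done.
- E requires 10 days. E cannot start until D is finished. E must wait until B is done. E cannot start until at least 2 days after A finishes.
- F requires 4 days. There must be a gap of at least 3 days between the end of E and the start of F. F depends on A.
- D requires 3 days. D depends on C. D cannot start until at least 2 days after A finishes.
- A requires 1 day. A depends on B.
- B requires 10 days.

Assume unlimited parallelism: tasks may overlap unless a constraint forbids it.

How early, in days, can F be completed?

B can start immediately at day 0; it finishes at day 10.
C waits on B (finishes day 10, plus 3-day gap → day 13), so it starts at day 13 and finishes at 13 + 5 = day 18.
A waits on B (finishes day 10), so it starts at day 10 and finishes at 10 + 1 = day 11.
For D: C (finishes day 18); A (finishes day 11, plus 2-day gap → day 13). Taking the maximum gives a start of day 18, and it finishes at 18 + 3 = day 21.
For E: D (finishes day 21); B (finishes day 10); A (finishes day 11, plus 2-day gap → day 13). Taking the maximum gives a start of day 21, and it finishes at 21 + 10 = day 31.
F has to wait for E (finishes day 31, plus 3-day gap → day 34); A (finishes day 11). The latest of these is day 34, so F runs day 34 to 34 + 4 = day 38.

38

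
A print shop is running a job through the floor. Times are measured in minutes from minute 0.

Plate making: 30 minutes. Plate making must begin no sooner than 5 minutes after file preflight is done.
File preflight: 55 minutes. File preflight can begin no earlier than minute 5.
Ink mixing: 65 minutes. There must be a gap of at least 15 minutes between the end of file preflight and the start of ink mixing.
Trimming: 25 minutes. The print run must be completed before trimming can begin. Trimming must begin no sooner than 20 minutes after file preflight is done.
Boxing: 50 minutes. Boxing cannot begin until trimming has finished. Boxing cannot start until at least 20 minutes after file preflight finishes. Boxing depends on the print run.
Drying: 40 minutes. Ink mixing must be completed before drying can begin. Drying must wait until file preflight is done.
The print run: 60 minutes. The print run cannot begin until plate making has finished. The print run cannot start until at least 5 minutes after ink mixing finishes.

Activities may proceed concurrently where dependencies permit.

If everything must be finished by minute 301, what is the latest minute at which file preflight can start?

Boxing has no dependents, so it just needs to finish by minute 301. Starting by 301 − 50 = minute 251 achieves that.
Trimming feeds into boxing (must start by minute 251); so trimming must finish by minute 251 and therefore start by minute 226.
The print run must finish in time for trimming (must start by minute 226); boxing (must start by minute 251). The tightest is minute 226, so the print run must start by 226 − 60 = minute 166.
Plate making must finish before the print run (must start by minute 166). With a 30-minute duration, plate making must start by 166 − 30 = minute 136.
Nothing follows drying; the deadline of minute 301 is its only limit. It must start by 301 − 40 = minute 261.
Ink mixing has several dependents: the print run (must start by minute 166, minus 5-minute gap → minute 161); drying (must start by minute 261). The earliest of those limits is minute 161, so ink mixing must start by 161 − 65 = minute 96.
File preflight must finish in time for plate making (must start by minute 136, minus 5-minute gap → minute 131); ink mixing (must start by minute 96, minus 15-minute gap → minute 81); drying (must start by minute 261); trimming (must start by minute 226, minus 20-minute gap → minute 206); boxing (must start by minute 251, minus 20-minute gap → minute 231). The tightest is minute 81, so file preflight must start by 81 − 55 = minute 26.

26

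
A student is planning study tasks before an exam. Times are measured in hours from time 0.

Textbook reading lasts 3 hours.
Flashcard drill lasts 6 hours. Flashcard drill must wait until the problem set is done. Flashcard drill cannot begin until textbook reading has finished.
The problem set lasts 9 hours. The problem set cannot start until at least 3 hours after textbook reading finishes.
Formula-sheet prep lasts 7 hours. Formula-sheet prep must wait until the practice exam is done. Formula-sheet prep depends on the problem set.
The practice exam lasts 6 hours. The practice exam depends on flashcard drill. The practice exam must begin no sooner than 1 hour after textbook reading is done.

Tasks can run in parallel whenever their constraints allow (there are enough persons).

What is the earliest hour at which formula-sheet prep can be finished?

Nothing blocks textbook reading, so it runs from hour 0 to hour 3.
The problem set waits on textbook reading (finishes hour 3, plus 3-hour gap → hour 6), so it starts at hour 6 and finishes at 6 + 9 = hour 15.
For flashcard drill: the problem set (finishes hour 15); textbook reading (finishes hour 3). Taking the maximum gives a start of hour 15, and it finishes at 15 + 6 = hour 21.
The practice exam has to wait for flashcard drill (finishes hour 21); textbook reading (finishes hour 3, plus 1-hour gap → hour 4). The latest of these is hour 21, so the practice exam runs hour 21 to 21 + 6 = hour 27.
For formula-sheet prep: the practice exam (finishes hour 27); the problem set (finishes hour 15). Taking the maximum gives a start of hour 27, and it finishes at 27 + 7 = hour 34.

34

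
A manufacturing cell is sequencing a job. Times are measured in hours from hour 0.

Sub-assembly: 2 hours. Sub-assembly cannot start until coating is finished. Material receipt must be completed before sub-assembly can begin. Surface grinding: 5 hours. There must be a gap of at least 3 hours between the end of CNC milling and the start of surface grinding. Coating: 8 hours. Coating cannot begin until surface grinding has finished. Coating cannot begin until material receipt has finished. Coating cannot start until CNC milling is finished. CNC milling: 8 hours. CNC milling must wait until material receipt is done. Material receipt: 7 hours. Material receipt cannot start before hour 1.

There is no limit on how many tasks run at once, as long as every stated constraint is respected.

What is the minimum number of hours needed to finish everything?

34

Material receipt cannot begin until its own release at hour 1. It runs from hour 1 to 1 + 7 = hour 8.
CNC milling waits on material receipt (finishes hour 8), so it starts at hour 8 and finishes at 8 + 8 = hour 16.
Surface grinding waits on CNC milling (finishes hour 16, plus 3-hour gap → hour 19), so it starts at hour 19 and finishes at 19 + 5 = hour 24.
For coating: surface grinding (finishes hour 24); material receipt (finishes hour 8); CNC milling (finishes hour 16). Taking the maximum gives a start of hour 24, and it finishes at 24 + 8 = hour 32.
Sub-assembly has to wait for coating (finishes hour 32); material receipt (finishes hour 8). The latest of these is hour 32, so sub-assembly runs hour 32 to 32 + 2 = hour 34.
All tasks are finished once the last one completes. Finish times: Material receipt at 8, CNC milling at 16, Surface grinding at 24, Coating at 32, Sub-assembly at 34. The latest is hour 34.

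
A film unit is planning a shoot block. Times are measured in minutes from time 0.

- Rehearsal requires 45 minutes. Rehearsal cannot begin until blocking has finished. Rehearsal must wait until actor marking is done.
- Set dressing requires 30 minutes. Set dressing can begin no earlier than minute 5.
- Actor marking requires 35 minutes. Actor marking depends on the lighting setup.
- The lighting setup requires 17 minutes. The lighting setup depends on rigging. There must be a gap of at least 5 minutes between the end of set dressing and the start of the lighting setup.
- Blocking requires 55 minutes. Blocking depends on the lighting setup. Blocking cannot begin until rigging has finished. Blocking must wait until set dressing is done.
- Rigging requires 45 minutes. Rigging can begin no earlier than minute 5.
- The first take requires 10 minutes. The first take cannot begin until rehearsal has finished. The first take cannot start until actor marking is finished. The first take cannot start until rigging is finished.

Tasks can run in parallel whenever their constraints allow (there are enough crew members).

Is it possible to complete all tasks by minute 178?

Set dressing waits on its own release at minute 5, so it starts at minute 5 and finishes at 5 + 30 = minute 35.
After its own release at minute 5, rigging can start at minute 5 and finishes at minute 50.
The lighting setup has to wait for rigging (finishes minute 50); set dressing (finishes minute 35, plus 5-minute gap → minute 40). The latest of these is minute 50, so the lighting setup runs minute 50 to 50 + 17 = minute 67.
Actor marking cannot begin until the lighting setup (finishes minute 67). It runs from minute 67 to 67 + 35 = minute 102.
For blocking: the lighting setup (finishes minute 67); rigging (finishes minute 50); set dressing (finishes minute 35). Taking the maximum gives a start of minute 67, and it finishes at 67 + 55 = minute 122.
Rehearsal needs all of blocking (finishes minute 122); actor marking (finishes minute 102). That puts its earliest start at minute 122; it finishes at 122 + 45 = minute 167.
The first take cannot start until rehearsal (finishes minute 167); actor marking (finishes minute 102); rigging (finishes minute 50). The controlling bound is minute 167, so the first take finishes at 167 + 10 = minute 177.
Every task is finished by minute 177, which is no later than the deadline of 178, so the schedule is feasible.

Yes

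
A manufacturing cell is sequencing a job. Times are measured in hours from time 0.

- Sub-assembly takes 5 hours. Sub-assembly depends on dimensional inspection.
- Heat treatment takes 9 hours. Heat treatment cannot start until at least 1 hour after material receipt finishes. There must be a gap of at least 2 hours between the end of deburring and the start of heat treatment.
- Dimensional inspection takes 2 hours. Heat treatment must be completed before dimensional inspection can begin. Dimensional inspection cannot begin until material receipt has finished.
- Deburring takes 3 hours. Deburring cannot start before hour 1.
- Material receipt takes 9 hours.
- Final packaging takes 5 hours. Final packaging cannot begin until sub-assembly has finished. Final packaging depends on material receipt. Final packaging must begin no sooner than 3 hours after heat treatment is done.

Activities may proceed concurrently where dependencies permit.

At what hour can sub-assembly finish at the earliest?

Deburring cannot begin until its own release at hour 1. It runs from hour 1 to 1 + 3 = hour 4.
Material receipt has no prerequisites, so it starts at hour 0 and finishes at hour 9.
For heat treatment: material receipt (finishes hour 9, plus 1-hour gap → hour 10); deburring (finishes hour 4, plus 2-hour gap → hour 6). Taking the maximum gives a start of hour 10, and it finishes at 10 + 9 = hour 19.
Dimensional inspection cannot start until heat treatment (finishes hour 19); material receipt (finishes hour 9). The controlling bound is hour 19, so dimensional inspection finishes at 19 + 2 = hour 21.
After dimensional inspection (finishes hour 21), sub-assembly can start at hour 21 and finishes at hour 26.

26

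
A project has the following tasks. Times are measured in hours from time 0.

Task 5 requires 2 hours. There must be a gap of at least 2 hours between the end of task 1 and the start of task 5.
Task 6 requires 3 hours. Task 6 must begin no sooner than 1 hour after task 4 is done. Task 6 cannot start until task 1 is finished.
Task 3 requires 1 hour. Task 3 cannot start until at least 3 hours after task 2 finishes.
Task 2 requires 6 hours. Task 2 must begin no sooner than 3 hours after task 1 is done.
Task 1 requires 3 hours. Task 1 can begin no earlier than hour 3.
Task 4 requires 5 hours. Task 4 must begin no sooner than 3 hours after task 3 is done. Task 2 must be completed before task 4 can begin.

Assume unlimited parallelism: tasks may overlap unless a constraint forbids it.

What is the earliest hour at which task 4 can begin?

22

Task 1 cannot begin until its own release at hour 3. It runs from hour 3 to 3 + 3 = hour 6.
After task 1 (finishes hour 6, plus 3-hour gap → hour 9), task 2 can start at hour 9 and finishes at hour 15.
After task 2 (finishes hour 15, plus 3-hour gap → hour 18), task 3 can start at hour 18 and finishes at hour 19.
Task 4 waits on task 3 (finishes hour 19, plus 3-hour gap → hour 22); task 2 (finishes hour 15). The latest of these is hour 22, which is the earliest task 4 can start.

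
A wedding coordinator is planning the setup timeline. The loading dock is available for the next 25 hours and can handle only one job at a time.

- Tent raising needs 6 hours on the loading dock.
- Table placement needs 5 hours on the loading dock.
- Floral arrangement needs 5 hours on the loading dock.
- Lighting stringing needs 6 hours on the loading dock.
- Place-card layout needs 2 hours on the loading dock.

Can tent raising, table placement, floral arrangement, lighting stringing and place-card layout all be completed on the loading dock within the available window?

Running back to back, the jobs need 6 + 5 + 5 + 6 + 2 = 24 hours on the loading dock.
Since 24 ≤ 25, they fit within the window.

Yes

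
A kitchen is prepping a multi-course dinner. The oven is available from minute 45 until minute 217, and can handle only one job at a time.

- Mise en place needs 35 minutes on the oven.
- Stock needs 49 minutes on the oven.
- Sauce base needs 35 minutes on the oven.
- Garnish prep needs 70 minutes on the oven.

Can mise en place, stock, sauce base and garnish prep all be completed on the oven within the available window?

No

The oven window is 217 − 45 = 172 minutes.
Running back to back, the jobs need 35 + 49 + 35 + 70 = 189 minutes on the oven.
Since 189 > 172, they cannot all fit.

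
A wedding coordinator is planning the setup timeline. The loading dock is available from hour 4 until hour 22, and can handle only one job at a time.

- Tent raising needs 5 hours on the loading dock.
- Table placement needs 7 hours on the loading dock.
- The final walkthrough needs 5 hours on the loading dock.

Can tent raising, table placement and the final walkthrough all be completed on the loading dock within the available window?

The loading dock window is 22 − 4 = 18 hours.
Running back to back, the jobs need 5 + 7 + 5 = 17 hours on the loading dock.
Since 17 ≤ 18, they fit within the window.

Yes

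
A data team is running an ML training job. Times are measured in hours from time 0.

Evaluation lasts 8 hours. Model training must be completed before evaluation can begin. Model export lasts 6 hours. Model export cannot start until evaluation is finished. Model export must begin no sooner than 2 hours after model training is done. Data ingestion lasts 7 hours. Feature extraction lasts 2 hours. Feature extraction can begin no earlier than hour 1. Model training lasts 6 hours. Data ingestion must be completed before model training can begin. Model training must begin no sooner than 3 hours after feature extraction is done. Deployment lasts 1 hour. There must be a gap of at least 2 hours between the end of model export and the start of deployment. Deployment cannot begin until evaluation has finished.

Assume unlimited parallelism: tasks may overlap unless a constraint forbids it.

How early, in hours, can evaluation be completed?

21

Feature extraction waits on its own release at hour 1, so it starts at hour 1 and finishes at 1 + 2 = hour 3.
Nothing blocks data ingestion, so it runs from hour 0 to hour 7.
Model training needs all of data ingestion (finishes hour 7); feature extraction (finishes hour 3, plus 3-hour gap → hour 6). That puts its earliest start at hour 7; it finishes at 7 + 6 = hour 13.
Evaluation cannot begin until model training (finishes hour 13). It runs from hour 13 to 13 + 8 = hour 21.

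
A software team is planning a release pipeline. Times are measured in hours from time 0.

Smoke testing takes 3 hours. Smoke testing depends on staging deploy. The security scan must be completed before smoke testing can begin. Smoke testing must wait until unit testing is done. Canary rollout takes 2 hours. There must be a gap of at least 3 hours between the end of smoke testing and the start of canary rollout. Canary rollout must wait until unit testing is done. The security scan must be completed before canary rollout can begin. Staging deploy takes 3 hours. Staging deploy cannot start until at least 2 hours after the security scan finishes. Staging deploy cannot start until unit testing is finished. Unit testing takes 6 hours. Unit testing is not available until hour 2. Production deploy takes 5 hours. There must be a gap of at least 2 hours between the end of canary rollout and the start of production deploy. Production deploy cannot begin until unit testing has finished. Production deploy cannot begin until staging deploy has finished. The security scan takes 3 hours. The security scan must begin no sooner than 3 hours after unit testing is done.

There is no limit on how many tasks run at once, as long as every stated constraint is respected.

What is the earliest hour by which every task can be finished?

Unit testing waits on its own release at hour 2, so it starts at hour 2 and finishes at 2 + 6 = hour 8.
The security scan cannot begin until unit testing (finishes hour 8, plus 3-hour gap → hour 11). It runs from hour 11 to 11 + 3 = hour 14.
For staging deploy: the security scan (finishes hour 14, plus 2-hour gap → hour 16); unit testing (finishes hour 8). Taking the maximum gives a start of hour 16, and it finishes at 16 + 3 = hour 19.
Smoke testing cannot start until staging deploy (finishes hour 19); the security scan (finishes hour 14); unit testing (finishes hour 8). The controlling bound is hour 19, so smoke testing finishes at 19 + 3 = hour 22.
Canary rollout needs all of smoke testing (finishes hour 22, plus 3-hour gap → hour 25); unit testing (finishes hour 8); the security scan (finishes hour 14). That puts its earliest start at hour 25; it finishes at 25 + 2 = hour 27.
Production deploy cannot start until canary rollout (finishes hour 27, plus 2-hour gap → hour 29); unit testing (finishes hour 8); staging deploy (finishes hour 19). The controlling bound is hour 29, so production deploy finishes at 29 + 5 = hour 34.
All tasks are finished once the last one completes. Finish times: Unit testing at 8, The security scan at 14, Staging deploy at 19, Smoke testing at 22, Canary rollout at 27, Production deploy at 34. The latest is hour 34.

34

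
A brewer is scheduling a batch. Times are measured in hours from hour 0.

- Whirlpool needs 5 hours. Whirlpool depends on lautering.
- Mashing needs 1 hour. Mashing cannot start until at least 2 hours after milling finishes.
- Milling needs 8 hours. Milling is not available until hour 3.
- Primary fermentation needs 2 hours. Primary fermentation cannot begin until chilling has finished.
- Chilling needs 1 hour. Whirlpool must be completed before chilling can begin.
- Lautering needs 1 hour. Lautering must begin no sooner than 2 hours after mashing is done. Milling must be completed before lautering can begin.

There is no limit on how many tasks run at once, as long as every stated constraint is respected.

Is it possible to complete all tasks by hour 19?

After its own release at hour 3, milling can start at hour 3 and finishes at hour 11.
Mashing waits on milling (finishes hour 11, plus 2-hour gap → hour 13), so it starts at hour 13 and finishes at 13 + 1 = hour 14.
Lautering needs all of mashing (finishes hour 14, plus 2-hour gap → hour 16); milling (finishes hour 11). That puts its earliest start at hour 16; it finishes at 16 + 1 = hour 17.
Whirlpool waits on lautering (finishes hour 17), so it starts at hour 17 and finishes at 17 + 5 = hour 22.
After whirlpool (finishes hour 22), chilling can start at hour 22 and finishes at hour 23.
Primary fermentation cannot begin until chilling (finishes hour 23). It runs from hour 23 to 23 + 2 = hour 25.
The earliest everything can be done is hour 25, which is after the deadline of 19, so it is not possible.

No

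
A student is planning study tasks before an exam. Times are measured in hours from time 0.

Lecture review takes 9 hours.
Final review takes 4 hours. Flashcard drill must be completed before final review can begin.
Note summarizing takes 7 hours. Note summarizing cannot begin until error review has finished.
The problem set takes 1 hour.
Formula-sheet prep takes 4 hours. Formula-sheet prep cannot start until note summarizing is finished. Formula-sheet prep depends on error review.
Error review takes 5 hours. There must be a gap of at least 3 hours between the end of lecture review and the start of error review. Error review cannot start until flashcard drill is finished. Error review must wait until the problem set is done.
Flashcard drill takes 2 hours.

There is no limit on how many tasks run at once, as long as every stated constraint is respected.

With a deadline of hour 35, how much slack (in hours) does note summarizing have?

7

Nothing blocks flashcard drill, so it runs from hour 0 to hour 2.
The problem set has no prerequisites, so it starts at hour 0 and finishes at hour 1.
Nothing blocks lecture review, so it runs from hour 0 to hour 9.
Error review has to wait for lecture review (finishes hour 9, plus 3-hour gap → hour 12); flashcard drill (finishes hour 2); the problem set (finishes hour 1). The latest of these is hour 12, so error review runs hour 12 to 12 + 5 = hour 17.
Note summarizing cannot begin until error review (finishes hour 17). It runs from hour 17 to 17 + 7 = hour 24.

Working backward from the deadline:
Nothing follows formula-sheet prep; the deadline of hour 35 is its only limit. It must start by 35 − 4 = hour 31.
Note summarizing feeds into formula-sheet prep (must start by hour 31); so note summarizing must finish by hour 31 and therefore start by hour 24.
So note summarizing can start as early as hour 17 and as late as hour 24, giving 24 − 17 = 7 hours of slack.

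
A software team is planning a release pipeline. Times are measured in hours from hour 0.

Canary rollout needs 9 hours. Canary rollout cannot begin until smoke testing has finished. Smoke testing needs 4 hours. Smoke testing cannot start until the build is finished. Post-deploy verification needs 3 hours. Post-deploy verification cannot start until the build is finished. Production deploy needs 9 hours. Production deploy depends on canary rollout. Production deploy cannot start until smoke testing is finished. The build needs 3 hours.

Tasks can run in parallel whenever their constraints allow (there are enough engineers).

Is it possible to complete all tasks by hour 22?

No

The build has no prerequisites, so it starts at hour 0 and finishes at hour 3.
Post-deploy verification waits on the build (finishes hour 3), so it starts at hour 3 and finishes at 3 + 3 = hour 6.
Smoke testing cannot begin until the build (finishes hour 3). It runs from hour 3 to 3 + 4 = hour 7.
After smoke testing (finishes hour 7), canary rollout can start at hour 7 and finishes at hour 16.
Production deploy cannot start until canary rollout (finishes hour 16); smoke testing (finishes hour 7). The controlling bound is hour 16, so production deploy finishes at 16 + 9 = hour 25.
The earliest everything can be done is hour 25, which is after the deadline of 22, so it is not possible.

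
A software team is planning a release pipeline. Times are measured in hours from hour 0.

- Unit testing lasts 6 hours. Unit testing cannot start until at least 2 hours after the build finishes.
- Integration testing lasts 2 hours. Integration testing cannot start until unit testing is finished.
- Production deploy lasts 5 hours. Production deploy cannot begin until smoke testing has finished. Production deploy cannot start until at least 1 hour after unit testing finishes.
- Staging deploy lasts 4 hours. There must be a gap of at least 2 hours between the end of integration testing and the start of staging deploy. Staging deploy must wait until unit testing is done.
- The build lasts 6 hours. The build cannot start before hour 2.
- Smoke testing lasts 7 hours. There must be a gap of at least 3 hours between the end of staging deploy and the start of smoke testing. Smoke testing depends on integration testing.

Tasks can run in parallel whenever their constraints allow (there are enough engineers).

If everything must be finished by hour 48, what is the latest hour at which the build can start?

11

Nothing follows production deploy; the deadline of hour 48 is its only limit. It must start by 48 − 5 = hour 43.
Smoke testing must finish before production deploy (must start by hour 43). With a 7-hour duration, smoke testing must start by 43 − 7 = hour 36.
Since smoke testing (must start by hour 36, minus 3-hour gap → hour 33) depends on it, staging deploy must finish by hour 33. Backing off its 4-hour duration gives a latest start of hour 29.
Integration testing has several dependents: staging deploy (must start by hour 29, minus 2-hour gap → hour 27); smoke testing (must start by hour 36). The earliest of those limits is hour 27, so integration testing must start by 27 − 2 = hour 25.
For unit testing: integration testing (must start by hour 25); staging deploy (must start by hour 29); production deploy (must start by hour 43, minus 1-hour gap → hour 42). The most restrictive is hour 25; with a 6-hour duration, unit testing must start by hour 19.
The build must finish before unit testing (must start by hour 19, minus 2-hour gap → hour 17). With a 6-hour duration, the build must start by 17 − 6 = hour 11.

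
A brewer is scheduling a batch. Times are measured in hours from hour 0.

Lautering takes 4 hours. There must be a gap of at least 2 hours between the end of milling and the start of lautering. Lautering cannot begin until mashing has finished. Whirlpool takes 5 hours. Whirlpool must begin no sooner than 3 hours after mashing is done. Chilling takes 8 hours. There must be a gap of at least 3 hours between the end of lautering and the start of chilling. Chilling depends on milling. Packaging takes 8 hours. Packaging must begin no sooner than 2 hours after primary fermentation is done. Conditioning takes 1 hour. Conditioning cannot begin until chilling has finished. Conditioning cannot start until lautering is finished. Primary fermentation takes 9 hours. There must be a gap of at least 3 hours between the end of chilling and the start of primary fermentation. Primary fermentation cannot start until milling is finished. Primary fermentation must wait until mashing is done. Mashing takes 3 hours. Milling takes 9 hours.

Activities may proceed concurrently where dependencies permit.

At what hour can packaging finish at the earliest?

Mashing can start immediately at hour 0; it finishes at hour 3.
Milling can start immediately at hour 0; it finishes at hour 9.
Lautering cannot start until milling (finishes hour 9, plus 2-hour gap → hour 11); mashing (finishes hour 3). The controlling bound is hour 11, so lautering finishes at 11 + 4 = hour 15.
Chilling needs all of lautering (finishes hour 15, plus 3-hour gap → hour 18); milling (finishes hour 9). That puts its earliest start at hour 18; it finishes at 18 + 8 = hour 26.
For primary fermentation: chilling (finishes hour 26, plus 3-hour gap → hour 29); milling (finishes hour 9); mashing (finishes hour 3). Taking the maximum gives a start of hour 29, and it finishes at 29 + 9 = hour 38.
Packaging cannot begin until primary fermentation (finishes hour 38, plus 2-hour gap → hour 40). It runs from hour 40 to 40 + 8 = hour 48.

48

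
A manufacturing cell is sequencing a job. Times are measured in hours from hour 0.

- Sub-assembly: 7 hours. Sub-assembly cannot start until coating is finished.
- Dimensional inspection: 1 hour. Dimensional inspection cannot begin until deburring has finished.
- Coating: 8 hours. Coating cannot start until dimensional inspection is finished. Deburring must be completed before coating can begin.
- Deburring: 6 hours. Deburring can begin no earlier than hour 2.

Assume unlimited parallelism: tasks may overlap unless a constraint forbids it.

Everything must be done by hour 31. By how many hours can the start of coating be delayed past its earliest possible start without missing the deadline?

7

Deburring cannot begin until its own release at hour 2. It runs from hour 2 to 2 + 6 = hour 8.
After deburring (finishes hour 8), dimensional inspection can start at hour 8 and finishes at hour 9.
For coating: dimensional inspection (finishes hour 9); deburring (finishes hour 8). Taking the maximum gives a start of hour 9, and it finishes at 9 + 8 = hour 17.

Working backward from the deadline:
Sub-assembly must finish by hour 31; it takes 7 hours, so it must start by 31 − 7 = hour 24.
Since sub-assembly (must start by hour 24) depends on it, coating must finish by hour 24. Backing off its 8-hour duration gives a latest start of hour 16.
So coating can start as early as hour 9 and as late as hour 16, giving 16 − 9 = 7 hours of slack.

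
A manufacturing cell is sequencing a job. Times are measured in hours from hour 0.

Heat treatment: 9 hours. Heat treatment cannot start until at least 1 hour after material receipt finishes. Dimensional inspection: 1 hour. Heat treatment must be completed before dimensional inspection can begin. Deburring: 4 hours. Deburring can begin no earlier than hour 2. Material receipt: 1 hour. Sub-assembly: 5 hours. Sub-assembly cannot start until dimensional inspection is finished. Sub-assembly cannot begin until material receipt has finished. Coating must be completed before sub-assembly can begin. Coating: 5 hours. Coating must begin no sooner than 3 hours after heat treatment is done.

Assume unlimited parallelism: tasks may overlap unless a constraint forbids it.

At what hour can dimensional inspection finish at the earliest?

12

Material receipt can start immediately at hour 0; it finishes at hour 1.
Heat treatment waits on material receipt (finishes hour 1, plus 1-hour gap → hour 2), so it starts at hour 2 and finishes at 2 + 9 = hour 11.
Dimensional inspection cannot begin until heat treatment (finishes hour 11). It runs from hour 11 to 11 + 1 = hour 12.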